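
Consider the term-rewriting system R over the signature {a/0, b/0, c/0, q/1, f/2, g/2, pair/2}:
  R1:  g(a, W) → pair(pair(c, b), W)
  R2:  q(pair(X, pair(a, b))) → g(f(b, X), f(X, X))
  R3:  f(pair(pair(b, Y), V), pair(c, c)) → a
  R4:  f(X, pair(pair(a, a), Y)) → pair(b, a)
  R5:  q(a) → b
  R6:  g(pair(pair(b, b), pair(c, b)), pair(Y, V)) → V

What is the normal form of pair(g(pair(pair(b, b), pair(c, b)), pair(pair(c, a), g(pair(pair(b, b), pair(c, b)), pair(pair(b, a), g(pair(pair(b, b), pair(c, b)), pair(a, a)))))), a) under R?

pair(a, a)

1. pair(g(pair(pair(b, b), pair(c, b)), pair(pair(c, a), g(pair(pair(b, b), pair(c, b)), pair(pair(b, a), g(pair(pair(b, b), pair(c, b)), pair(a, a)))))), a)  →  pair(g(pair(pair(b, b), pair(c, b)), pair(pair(b, a), g(pair(pair(b, b), pair(c, b)), pair(a, a)))), a)   [R6 at 1]
2. pair(g(pair(pair(b, b), pair(c, b)), pair(pair(b, a), g(pair(pair(b, b), pair(c, b)), pair(a, a)))), a)  →  pair(g(pair(pair(b, b), pair(c, b)), pair(a, a)), a)   [R6 at 1]
3. pair(g(pair(pair(b, b), pair(c, b)), pair(a, a)), a)  →  pair(a, a)   [R6 at 1]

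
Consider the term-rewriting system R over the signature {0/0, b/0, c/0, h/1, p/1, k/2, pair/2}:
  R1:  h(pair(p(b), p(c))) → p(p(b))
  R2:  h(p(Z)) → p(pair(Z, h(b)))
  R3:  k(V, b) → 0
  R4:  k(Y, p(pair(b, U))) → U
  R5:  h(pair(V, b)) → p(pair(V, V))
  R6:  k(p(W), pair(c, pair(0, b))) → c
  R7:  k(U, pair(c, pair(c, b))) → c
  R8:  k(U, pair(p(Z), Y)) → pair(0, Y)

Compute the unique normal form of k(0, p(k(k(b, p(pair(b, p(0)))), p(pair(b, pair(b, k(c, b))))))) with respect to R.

1. k(0, p(k(k(b, p(pair(b, p(0)))), p(pair(b, pair(b, k(c, b)))))))  →  k(0, p(pair(b, k(c, b))))   [R4 at 2.1]
2. k(0, p(pair(b, k(c, b))))  →  k(c, b)   [R4 at ε]
3. k(c, b)  →  0   [R3 at ε]

0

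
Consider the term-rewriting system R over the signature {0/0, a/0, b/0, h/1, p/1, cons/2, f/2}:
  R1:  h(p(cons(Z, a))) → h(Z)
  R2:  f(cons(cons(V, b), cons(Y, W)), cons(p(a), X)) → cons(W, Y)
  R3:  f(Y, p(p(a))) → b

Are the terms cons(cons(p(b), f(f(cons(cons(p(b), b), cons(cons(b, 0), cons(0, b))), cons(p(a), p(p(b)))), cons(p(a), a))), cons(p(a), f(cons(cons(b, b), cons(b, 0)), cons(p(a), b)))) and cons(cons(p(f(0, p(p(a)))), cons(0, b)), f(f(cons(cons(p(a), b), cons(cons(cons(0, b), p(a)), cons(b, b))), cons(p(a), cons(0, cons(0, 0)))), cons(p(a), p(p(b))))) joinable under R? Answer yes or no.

yes — NF(t₁) = cons(cons(p(b), cons(0, b)), cons(p(a), cons(0, b))), NF(t₂) = cons(cons(p(b), cons(0, b)), cons(p(a), cons(0, b)))

Reduce t₁ = cons(cons(p(b), f(f(cons(cons(p(b), b), cons(cons(b, 0), cons(0, b))), cons(p(a), p(p(b)))), cons(p(a), a))), cons(p(a), f(cons(cons(b, b), cons(b, 0)), cons(p(a), b)))):
1. cons(cons(p(b), f(f(cons(cons(p(b), b), cons(cons(b, 0), cons(0, b))), cons(p(a), p(p(b)))), cons(p(a), a))), cons(p(a), f(cons(cons(b, b), cons(b, 0)), cons(p(a), b))))  →  cons(cons(p(b), f(cons(cons(0, b), cons(b, 0)), cons(p(a), a))), cons(p(a), f(cons(cons(b, b), cons(b, 0)), cons(p(a), b))))   [R2 at 1.2.1]
2. cons(cons(p(b), f(cons(cons(0, b), cons(b, 0)), cons(p(a), a))), cons(p(a), f(cons(cons(b, b), cons(b, 0)), cons(p(a), b))))  →  cons(cons(p(b), cons(0, b)), cons(p(a), f(cons(cons(b, b), cons(b, 0)), cons(p(a), b))))   [R2 at 1.2]
3. cons(cons(p(b), cons(0, b)), cons(p(a), f(cons(cons(b, b), cons(b, 0)), cons(p(a), b))))  →  cons(cons(p(b), cons(0, b)), cons(p(a), cons(0, b)))   [R2 at 2.2]

Reduce t₂ = cons(cons(p(f(0, p(p(a)))), cons(0, b)), f(f(cons(cons(p(a), b), cons(cons(cons(0, b), p(a)), cons(b, b))), cons(p(a), cons(0, cons(0, 0)))), cons(p(a), p(p(b))))):
1. cons(cons(p(f(0, p(p(a)))), cons(0, b)), f(f(cons(cons(p(a), b), cons(cons(cons(0, b), p(a)), cons(b, b))), cons(p(a), cons(0, cons(0, 0)))), cons(p(a), p(p(b)))))  →  cons(cons(p(b), cons(0, b)), f(f(cons(cons(p(a), b), cons(cons(cons(0, b), p(a)), cons(b, b))), cons(p(a), cons(0, cons(0, 0)))), cons(p(a), p(p(b)))))   [R3 at 1.1.1]
2. cons(cons(p(b), cons(0, b)), f(f(cons(cons(p(a), b), cons(cons(cons(0, b), p(a)), cons(b, b))), cons(p(a), cons(0, cons(0, 0)))), cons(p(a), p(p(b)))))  →  cons(cons(p(b), cons(0, b)), f(cons(cons(b, b), cons(cons(0, b), p(a))), cons(p(a), p(p(b)))))   [R2 at 2.1]
3. cons(cons(p(b), cons(0, b)), f(cons(cons(b, b), cons(cons(0, b), p(a))), cons(p(a), p(p(b)))))  →  cons(cons(p(b), cons(0, b)), cons(p(a), cons(0, b)))   [R2 at 2]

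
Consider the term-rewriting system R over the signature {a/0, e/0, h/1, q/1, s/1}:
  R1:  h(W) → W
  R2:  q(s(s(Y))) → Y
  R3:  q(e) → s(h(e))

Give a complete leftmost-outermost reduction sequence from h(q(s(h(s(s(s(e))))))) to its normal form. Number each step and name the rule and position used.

s(s(e))

1. h(q(s(h(s(s(s(e)))))))  →  q(s(h(s(s(s(e))))))   [R1 at ε]
2. q(s(h(s(s(s(e))))))  →  q(s(s(s(s(e)))))   [R1 at 1.1]
3. q(s(s(s(s(e)))))  →  s(s(e))   [R2 at ε]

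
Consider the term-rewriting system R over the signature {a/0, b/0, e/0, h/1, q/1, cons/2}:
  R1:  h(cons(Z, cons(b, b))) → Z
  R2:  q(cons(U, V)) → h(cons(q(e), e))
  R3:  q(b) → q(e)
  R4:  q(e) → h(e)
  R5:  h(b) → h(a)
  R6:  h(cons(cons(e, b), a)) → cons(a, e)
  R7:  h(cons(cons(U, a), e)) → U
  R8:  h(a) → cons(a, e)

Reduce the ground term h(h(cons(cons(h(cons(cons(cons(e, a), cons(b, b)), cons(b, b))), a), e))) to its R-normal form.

1. h(h(cons(cons(h(cons(cons(cons(e, a), cons(b, b)), cons(b, b))), a), e)))  →  h(h(cons(cons(cons(e, a), cons(b, b)), cons(b, b))))   [R7 at 1]
2. h(h(cons(cons(cons(e, a), cons(b, b)), cons(b, b))))  →  h(cons(cons(e, a), cons(b, b)))   [R1 at 1]
3. h(cons(cons(e, a), cons(b, b)))  →  cons(e, a)   [R1 at ε]

cons(e, a)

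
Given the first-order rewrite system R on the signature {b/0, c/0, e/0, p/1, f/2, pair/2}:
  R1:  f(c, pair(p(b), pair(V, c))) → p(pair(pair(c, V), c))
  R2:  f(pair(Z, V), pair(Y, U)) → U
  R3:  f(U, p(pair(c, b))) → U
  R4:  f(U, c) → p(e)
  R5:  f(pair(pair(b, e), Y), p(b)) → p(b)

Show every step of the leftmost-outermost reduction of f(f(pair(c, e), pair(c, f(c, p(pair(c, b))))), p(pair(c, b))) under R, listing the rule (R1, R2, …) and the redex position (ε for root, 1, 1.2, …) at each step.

1. f(f(pair(c, e), pair(c, f(c, p(pair(c, b))))), p(pair(c, b)))  →  f(pair(c, e), pair(c, f(c, p(pair(c, b)))))   [R3 at ε]
2. f(pair(c, e), pair(c, f(c, p(pair(c, b)))))  →  f(c, p(pair(c, b)))   [R2 at ε]
3. f(c, p(pair(c, b)))  →  c   [R3 at ε]

c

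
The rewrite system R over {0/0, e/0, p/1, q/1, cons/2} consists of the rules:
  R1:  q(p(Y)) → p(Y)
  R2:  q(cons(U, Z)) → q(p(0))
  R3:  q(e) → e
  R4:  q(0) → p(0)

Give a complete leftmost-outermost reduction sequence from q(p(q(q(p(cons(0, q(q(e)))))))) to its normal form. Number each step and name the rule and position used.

p(p(cons(0, e)))

1. q(p(q(q(p(cons(0, q(q(e))))))))  →  p(q(q(p(cons(0, q(q(e)))))))   [R1 at ε]
2. p(q(q(p(cons(0, q(q(e)))))))  →  p(q(p(cons(0, q(q(e))))))   [R1 at 1.1]
3. p(q(p(cons(0, q(q(e))))))  →  p(p(cons(0, q(q(e)))))   [R1 at 1]
4. p(p(cons(0, q(q(e)))))  →  p(p(cons(0, q(e))))   [R3 at 1.1.2.1]
5. p(p(cons(0, q(e))))  →  p(p(cons(0, e)))   [R3 at 1.1.2]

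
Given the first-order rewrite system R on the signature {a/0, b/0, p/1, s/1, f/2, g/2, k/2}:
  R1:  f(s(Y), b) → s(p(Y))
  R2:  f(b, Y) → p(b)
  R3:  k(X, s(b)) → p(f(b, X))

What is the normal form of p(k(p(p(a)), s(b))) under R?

1. p(k(p(p(a)), s(b)))  →  p(p(f(b, p(p(a)))))   [R3 at 1]
2. p(p(f(b, p(p(a)))))  →  p(p(p(b)))   [R2 at 1.1]

p(p(p(b)))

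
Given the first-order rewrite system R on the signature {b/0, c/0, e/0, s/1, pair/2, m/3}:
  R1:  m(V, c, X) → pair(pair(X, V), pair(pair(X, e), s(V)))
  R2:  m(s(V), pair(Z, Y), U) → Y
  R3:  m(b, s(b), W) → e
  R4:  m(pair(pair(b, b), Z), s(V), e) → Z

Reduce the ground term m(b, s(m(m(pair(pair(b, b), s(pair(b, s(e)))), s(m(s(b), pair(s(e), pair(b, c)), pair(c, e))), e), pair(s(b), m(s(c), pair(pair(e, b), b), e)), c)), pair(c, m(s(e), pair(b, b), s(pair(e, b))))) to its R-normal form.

1. m(b, s(m(m(pair(pair(b, b), s(pair(b, s(e)))), s(m(s(b), pair(s(e), pair(b, c)), pair(c, e))), e), pair(s(b), m(s(c), pair(pair(e, b), b), e)), c)), pair(c, m(s(e), pair(b, b), s(pair(e, b)))))  →  m(b, s(m(s(pair(b, s(e))), pair(s(b), m(s(c), pair(pair(e, b), b), e)), c)), pair(c, m(s(e), pair(b, b), s(pair(e, b)))))   [R4 at 2.1.1]
2. m(b, s(m(s(pair(b, s(e))), pair(s(b), m(s(c), pair(pair(e, b), b), e)), c)), pair(c, m(s(e), pair(b, b), s(pair(e, b)))))  →  m(b, s(m(s(c), pair(pair(e, b), b), e)), pair(c, m(s(e), pair(b, b), s(pair(e, b)))))   [R2 at 2.1]
3. m(b, s(m(s(c), pair(pair(e, b), b), e)), pair(c, m(s(e), pair(b, b), s(pair(e, b)))))  →  m(b, s(b), pair(c, m(s(e), pair(b, b), s(pair(e, b)))))   [R2 at 2.1]
4. m(b, s(b), pair(c, m(s(e), pair(b, b), s(pair(e, b)))))  →  e   [R3 at ε]

e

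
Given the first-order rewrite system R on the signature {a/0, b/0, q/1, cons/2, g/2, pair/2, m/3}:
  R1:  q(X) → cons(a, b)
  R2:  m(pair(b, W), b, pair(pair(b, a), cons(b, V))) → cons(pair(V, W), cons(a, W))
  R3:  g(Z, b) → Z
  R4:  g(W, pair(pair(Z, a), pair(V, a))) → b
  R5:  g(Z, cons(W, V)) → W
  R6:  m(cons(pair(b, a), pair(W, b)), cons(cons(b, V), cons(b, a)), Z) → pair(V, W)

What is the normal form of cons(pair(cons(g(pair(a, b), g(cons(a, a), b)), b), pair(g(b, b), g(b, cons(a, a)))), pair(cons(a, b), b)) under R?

cons(pair(cons(a, b), pair(b, a)), pair(cons(a, b), b))

1. cons(pair(cons(g(pair(a, b), g(cons(a, a), b)), b), pair(g(b, b), g(b, cons(a, a)))), pair(cons(a, b), b))  →  cons(pair(cons(g(pair(a, b), cons(a, a)), b), pair(g(b, b), g(b, cons(a, a)))), pair(cons(a, b), b))   [R3 at 1.1.1.2]
2. cons(pair(cons(g(pair(a, b), cons(a, a)), b), pair(g(b, b), g(b, cons(a, a)))), pair(cons(a, b), b))  →  cons(pair(cons(a, b), pair(g(b, b), g(b, cons(a, a)))), pair(cons(a, b), b))   [R5 at 1.1.1]
3. cons(pair(cons(a, b), pair(g(b, b), g(b, cons(a, a)))), pair(cons(a, b), b))  →  cons(pair(cons(a, b), pair(b, g(b, cons(a, a)))), pair(cons(a, b), b))   [R3 at 1.2.1]
4. cons(pair(cons(a, b), pair(b, g(b, cons(a, a)))), pair(cons(a, b), b))  →  cons(pair(cons(a, b), pair(b, a)), pair(cons(a, b), b))   [R5 at 1.2.2]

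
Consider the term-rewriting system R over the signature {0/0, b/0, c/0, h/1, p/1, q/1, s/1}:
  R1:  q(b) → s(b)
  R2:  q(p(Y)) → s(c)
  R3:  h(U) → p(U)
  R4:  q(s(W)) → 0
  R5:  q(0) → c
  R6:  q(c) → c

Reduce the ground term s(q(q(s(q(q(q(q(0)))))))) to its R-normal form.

s(c)

1. s(q(q(s(q(q(q(q(0))))))))  →  s(q(0))   [R4 at 1.1]
2. s(q(0))  →  s(c)   [R5 at 1]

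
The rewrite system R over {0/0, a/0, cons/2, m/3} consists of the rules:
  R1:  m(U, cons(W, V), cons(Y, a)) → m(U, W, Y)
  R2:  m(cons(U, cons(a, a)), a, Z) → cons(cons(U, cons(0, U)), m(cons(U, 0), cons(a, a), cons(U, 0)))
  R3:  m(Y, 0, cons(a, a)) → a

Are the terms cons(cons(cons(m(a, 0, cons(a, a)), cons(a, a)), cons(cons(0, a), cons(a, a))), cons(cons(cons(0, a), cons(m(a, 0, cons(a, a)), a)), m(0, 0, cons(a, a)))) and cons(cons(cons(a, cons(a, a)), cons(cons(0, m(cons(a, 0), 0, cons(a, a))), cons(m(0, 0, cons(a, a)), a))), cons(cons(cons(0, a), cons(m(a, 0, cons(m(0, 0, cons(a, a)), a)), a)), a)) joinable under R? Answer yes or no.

yes — NF(t₁) = cons(cons(cons(a, cons(a, a)), cons(cons(0, a), cons(a, a))), cons(cons(cons(0, a), cons(a, a)), a)), NF(t₂) = cons(cons(cons(a, cons(a, a)), cons(cons(0, a), cons(a, a))), cons(cons(cons(0, a), cons(a, a)), a))

Reduce t₁ = cons(cons(cons(m(a, 0, cons(a, a)), cons(a, a)), cons(cons(0, a), cons(a, a))), cons(cons(cons(0, a), cons(m(a, 0, cons(a, a)), a)), m(0, 0, cons(a, a)))):
1. cons(cons(cons(m(a, 0, cons(a, a)), cons(a, a)), cons(cons(0, a), cons(a, a))), cons(cons(cons(0, a), cons(m(a, 0, cons(a, a)), a)), m(0, 0, cons(a, a))))  →  cons(cons(cons(a, cons(a, a)), cons(cons(0, a), cons(a, a))), cons(cons(cons(0, a), cons(m(a, 0, cons(a, a)), a)), m(0, 0, cons(a, a))))   [R3 at 1.1.1]
2. cons(cons(cons(a, cons(a, a)), cons(cons(0, a), cons(a, a))), cons(cons(cons(0, a), cons(m(a, 0, cons(a, a)), a)), m(0, 0, cons(a, a))))  →  cons(cons(cons(a, cons(a, a)), cons(cons(0, a), cons(a, a))), cons(cons(cons(0, a), cons(a, a)), m(0, 0, cons(a, a))))   [R3 at 2.1.2.1]
3. cons(cons(cons(a, cons(a, a)), cons(cons(0, a), cons(a, a))), cons(cons(cons(0, a), cons(a, a)), m(0, 0, cons(a, a))))  →  cons(cons(cons(a, cons(a, a)), cons(cons(0, a), cons(a, a))), cons(cons(cons(0, a), cons(a, a)), a))   [R3 at 2.2]

Reduce t₂ = cons(cons(cons(a, cons(a, a)), cons(cons(0, m(cons(a, 0), 0, cons(a, a))), cons(m(0, 0, cons(a, a)), a))), cons(cons(cons(0, a), cons(m(a, 0, cons(m(0, 0, cons(a, a)), a)), a)), a)):
1. cons(cons(cons(a, cons(a, a)), cons(cons(0, m(cons(a, 0), 0, cons(a, a))), cons(m(0, 0, cons(a, a)), a))), cons(cons(cons(0, a), cons(m(a, 0, cons(m(0, 0, cons(a, a)), a)), a)), a))  →  cons(cons(cons(a, cons(a, a)), cons(cons(0, a), cons(m(0, 0, cons(a, a)), a))), cons(cons(cons(0, a), cons(m(a, 0, cons(m(0, 0, cons(a, a)), a)), a)), a))   [R3 at 1.2.1.2]
2. cons(cons(cons(a, cons(a, a)), cons(cons(0, a), cons(m(0, 0, cons(a, a)), a))), cons(cons(cons(0, a), cons(m(a, 0, cons(m(0, 0, cons(a, a)), a)), a)), a))  →  cons(cons(cons(a, cons(a, a)), cons(cons(0, a), cons(a, a))), cons(cons(cons(0, a), cons(m(a, 0, cons(m(0, 0, cons(a, a)), a)), a)), a))   [R3 at 1.2.2.1]
3. cons(cons(cons(a, cons(a, a)), cons(cons(0, a), cons(a, a))), cons(cons(cons(0, a), cons(m(a, 0, cons(m(0, 0, cons(a, a)), a)), a)), a))  →  cons(cons(cons(a, cons(a, a)), cons(cons(0, a), cons(a, a))), cons(cons(cons(0, a), cons(m(a, 0, cons(a, a)), a)), a))   [R3 at 2.1.2.1.3.1]
4. cons(cons(cons(a, cons(a, a)), cons(cons(0, a), cons(a, a))), cons(cons(cons(0, a), cons(m(a, 0, cons(a, a)), a)), a))  →  cons(cons(cons(a, cons(a, a)), cons(cons(0, a), cons(a, a))), cons(cons(cons(0, a), cons(a, a)), a))   [R3 at 2.1.2.1]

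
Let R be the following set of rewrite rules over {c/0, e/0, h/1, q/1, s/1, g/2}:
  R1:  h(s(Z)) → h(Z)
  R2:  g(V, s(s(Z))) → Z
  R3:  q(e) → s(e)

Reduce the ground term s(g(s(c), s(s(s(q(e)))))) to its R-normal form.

1. s(g(s(c), s(s(s(q(e))))))  →  s(s(q(e)))   [R2 at 1]
2. s(s(q(e)))  →  s(s(s(e)))   [R3 at 1.1]

s(s(s(e)))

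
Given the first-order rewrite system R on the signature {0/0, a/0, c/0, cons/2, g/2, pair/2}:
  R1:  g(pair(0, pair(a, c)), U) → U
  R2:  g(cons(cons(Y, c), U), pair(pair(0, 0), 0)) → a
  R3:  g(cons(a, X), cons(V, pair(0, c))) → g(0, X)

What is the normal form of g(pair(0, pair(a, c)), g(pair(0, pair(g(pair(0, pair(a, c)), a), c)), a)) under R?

a

1. g(pair(0, pair(a, c)), g(pair(0, pair(g(pair(0, pair(a, c)), a), c)), a))  →  g(pair(0, pair(g(pair(0, pair(a, c)), a), c)), a)   [R1 at ε]
2. g(pair(0, pair(g(pair(0, pair(a, c)), a), c)), a)  →  g(pair(0, pair(a, c)), a)   [R1 at 1.2.1]
3. g(pair(0, pair(a, c)), a)  →  a   [R1 at ε]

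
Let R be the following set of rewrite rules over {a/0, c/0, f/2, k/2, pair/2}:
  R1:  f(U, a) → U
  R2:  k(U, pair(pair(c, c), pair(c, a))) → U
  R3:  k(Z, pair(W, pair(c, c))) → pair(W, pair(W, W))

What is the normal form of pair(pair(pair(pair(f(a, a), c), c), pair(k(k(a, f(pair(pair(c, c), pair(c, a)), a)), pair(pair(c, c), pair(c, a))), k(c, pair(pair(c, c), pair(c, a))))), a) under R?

1. pair(pair(pair(pair(f(a, a), c), c), pair(k(k(a, f(pair(pair(c, c), pair(c, a)), a)), pair(pair(c, c), pair(c, a))), k(c, pair(pair(c, c), pair(c, a))))), a)  →  pair(pair(pair(pair(a, c), c), pair(k(k(a, f(pair(pair(c, c), pair(c, a)), a)), pair(pair(c, c), pair(c, a))), k(c, pair(pair(c, c), pair(c, a))))), a)   [R1 at 1.1.1.1]
2. pair(pair(pair(pair(a, c), c), pair(k(k(a, f(pair(pair(c, c), pair(c, a)), a)), pair(pair(c, c), pair(c, a))), k(c, pair(pair(c, c), pair(c, a))))), a)  →  pair(pair(pair(pair(a, c), c), pair(k(a, f(pair(pair(c, c), pair(c, a)), a)), k(c, pair(pair(c, c), pair(c, a))))), a)   [R2 at 1.2.1]
3. pair(pair(pair(pair(a, c), c), pair(k(a, f(pair(pair(c, c), pair(c, a)), a)), k(c, pair(pair(c, c), pair(c, a))))), a)  →  pair(pair(pair(pair(a, c), c), pair(k(a, pair(pair(c, c), pair(c, a))), k(c, pair(pair(c, c), pair(c, a))))), a)   [R1 at 1.2.1.2]
4. pair(pair(pair(pair(a, c), c), pair(k(a, pair(pair(c, c), pair(c, a))), k(c, pair(pair(c, c), pair(c, a))))), a)  →  pair(pair(pair(pair(a, c), c), pair(a, k(c, pair(pair(c, c), pair(c, a))))), a)   [R2 at 1.2.1]
5. pair(pair(pair(pair(a, c), c), pair(a, k(c, pair(pair(c, c), pair(c, a))))), a)  →  pair(pair(pair(pair(a, c), c), pair(a, c)), a)   [R2 at 1.2.2]

pair(pair(pair(pair(a, c), c), pair(a, c)), a)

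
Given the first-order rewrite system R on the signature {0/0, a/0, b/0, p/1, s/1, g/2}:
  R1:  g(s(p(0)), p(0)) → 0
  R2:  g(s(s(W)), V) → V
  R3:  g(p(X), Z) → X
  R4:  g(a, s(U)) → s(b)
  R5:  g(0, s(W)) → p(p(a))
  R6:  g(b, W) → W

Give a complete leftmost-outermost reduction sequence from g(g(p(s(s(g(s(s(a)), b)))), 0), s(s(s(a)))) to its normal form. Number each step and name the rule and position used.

s(s(s(a)))

1. g(g(p(s(s(g(s(s(a)), b)))), 0), s(s(s(a))))  →  g(s(s(g(s(s(a)), b))), s(s(s(a))))   [R3 at 1]
2. g(s(s(g(s(s(a)), b))), s(s(s(a))))  →  s(s(s(a)))   [R2 at ε]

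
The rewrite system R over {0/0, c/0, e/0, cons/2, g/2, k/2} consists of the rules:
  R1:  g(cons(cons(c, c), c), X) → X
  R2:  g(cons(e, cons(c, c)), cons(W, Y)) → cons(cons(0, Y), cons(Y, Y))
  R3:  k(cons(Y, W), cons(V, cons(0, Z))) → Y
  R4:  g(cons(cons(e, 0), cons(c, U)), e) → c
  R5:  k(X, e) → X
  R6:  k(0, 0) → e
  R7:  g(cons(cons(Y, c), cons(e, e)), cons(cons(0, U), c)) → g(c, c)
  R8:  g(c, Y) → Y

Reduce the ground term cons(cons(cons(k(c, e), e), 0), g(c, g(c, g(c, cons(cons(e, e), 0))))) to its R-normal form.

cons(cons(cons(c, e), 0), cons(cons(e, e), 0))

1. cons(cons(cons(k(c, e), e), 0), g(c, g(c, g(c, cons(cons(e, e), 0)))))  →  cons(cons(cons(c, e), 0), g(c, g(c, g(c, cons(cons(e, e), 0)))))   [R5 at 1.1.1]
2. cons(cons(cons(c, e), 0), g(c, g(c, g(c, cons(cons(e, e), 0)))))  →  cons(cons(cons(c, e), 0), g(c, g(c, cons(cons(e, e), 0))))   [R8 at 2]
3. cons(cons(cons(c, e), 0), g(c, g(c, cons(cons(e, e), 0))))  →  cons(cons(cons(c, e), 0), g(c, cons(cons(e, e), 0)))   [R8 at 2]
4. cons(cons(cons(c, e), 0), g(c, cons(cons(e, e), 0)))  →  cons(cons(cons(c, e), 0), cons(cons(e, e), 0))   [R8 at 2]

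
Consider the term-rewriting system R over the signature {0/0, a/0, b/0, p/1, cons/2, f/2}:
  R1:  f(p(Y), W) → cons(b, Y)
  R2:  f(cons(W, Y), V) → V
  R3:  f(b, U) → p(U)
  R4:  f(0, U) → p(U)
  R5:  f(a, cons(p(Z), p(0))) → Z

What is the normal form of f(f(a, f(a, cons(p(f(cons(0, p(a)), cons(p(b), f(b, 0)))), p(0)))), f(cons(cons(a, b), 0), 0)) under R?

p(0)

1. f(f(a, f(a, cons(p(f(cons(0, p(a)), cons(p(b), f(b, 0)))), p(0)))), f(cons(cons(a, b), 0), 0))  →  f(f(a, f(cons(0, p(a)), cons(p(b), f(b, 0)))), f(cons(cons(a, b), 0), 0))   [R5 at 1.2]
2. f(f(a, f(cons(0, p(a)), cons(p(b), f(b, 0)))), f(cons(cons(a, b), 0), 0))  →  f(f(a, cons(p(b), f(b, 0))), f(cons(cons(a, b), 0), 0))   [R2 at 1.2]
3. f(f(a, cons(p(b), f(b, 0))), f(cons(cons(a, b), 0), 0))  →  f(f(a, cons(p(b), p(0))), f(cons(cons(a, b), 0), 0))   [R3 at 1.2.2]
4. f(f(a, cons(p(b), p(0))), f(cons(cons(a, b), 0), 0))  →  f(b, f(cons(cons(a, b), 0), 0))   [R5 at 1]
5. f(b, f(cons(cons(a, b), 0), 0))  →  p(f(cons(cons(a, b), 0), 0))   [R3 at ε]
6. p(f(cons(cons(a, b), 0), 0))  →  p(0)   [R2 at 1]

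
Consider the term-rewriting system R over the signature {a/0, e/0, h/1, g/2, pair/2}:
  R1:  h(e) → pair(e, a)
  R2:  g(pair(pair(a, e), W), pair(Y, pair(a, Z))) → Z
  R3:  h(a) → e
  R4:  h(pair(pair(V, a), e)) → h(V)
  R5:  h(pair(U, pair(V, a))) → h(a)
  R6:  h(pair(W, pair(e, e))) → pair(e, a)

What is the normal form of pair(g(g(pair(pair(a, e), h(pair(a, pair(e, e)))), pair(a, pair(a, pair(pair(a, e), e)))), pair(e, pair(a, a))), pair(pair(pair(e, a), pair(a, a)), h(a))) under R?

pair(a, pair(pair(pair(e, a), pair(a, a)), e))

1. pair(g(g(pair(pair(a, e), h(pair(a, pair(e, e)))), pair(a, pair(a, pair(pair(a, e), e)))), pair(e, pair(a, a))), pair(pair(pair(e, a), pair(a, a)), h(a)))  →  pair(g(pair(pair(a, e), e), pair(e, pair(a, a))), pair(pair(pair(e, a), pair(a, a)), h(a)))   [R2 at 1.1]
2. pair(g(pair(pair(a, e), e), pair(e, pair(a, a))), pair(pair(pair(e, a), pair(a, a)), h(a)))  →  pair(a, pair(pair(pair(e, a), pair(a, a)), h(a)))   [R2 at 1]
3. pair(a, pair(pair(pair(e, a), pair(a, a)), h(a)))  →  pair(a, pair(pair(pair(e, a), pair(a, a)), e))   [R3 at 2.2]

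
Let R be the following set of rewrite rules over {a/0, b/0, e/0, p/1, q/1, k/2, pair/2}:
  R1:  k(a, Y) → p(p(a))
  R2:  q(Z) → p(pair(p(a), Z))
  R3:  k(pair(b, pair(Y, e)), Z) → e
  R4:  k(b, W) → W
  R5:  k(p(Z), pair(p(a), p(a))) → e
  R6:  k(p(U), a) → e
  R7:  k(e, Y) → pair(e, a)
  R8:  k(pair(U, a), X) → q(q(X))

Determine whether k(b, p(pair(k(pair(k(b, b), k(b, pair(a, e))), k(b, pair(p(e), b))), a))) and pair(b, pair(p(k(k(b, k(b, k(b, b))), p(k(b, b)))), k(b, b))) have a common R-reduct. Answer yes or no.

Reduce t₁ = k(b, p(pair(k(pair(k(b, b), k(b, pair(a, e))), k(b, pair(p(e), b))), a))):
1. k(b, p(pair(k(pair(k(b, b), k(b, pair(a, e))), k(b, pair(p(e), b))), a)))  →  p(pair(k(pair(k(b, b), k(b, pair(a, e))), k(b, pair(p(e), b))), a))   [R4 at ε]
2. p(pair(k(pair(k(b, b), k(b, pair(a, e))), k(b, pair(p(e), b))), a))  →  p(pair(k(pair(b, k(b, pair(a, e))), k(b, pair(p(e), b))), a))   [R4 at 1.1.1.1]
3. p(pair(k(pair(b, k(b, pair(a, e))), k(b, pair(p(e), b))), a))  →  p(pair(k(pair(b, pair(a, e)), k(b, pair(p(e), b))), a))   [R4 at 1.1.1.2]
4. p(pair(k(pair(b, pair(a, e)), k(b, pair(p(e), b))), a))  →  p(pair(e, a))   [R3 at 1.1]

Reduce t₂ = pair(b, pair(p(k(k(b, k(b, k(b, b))), p(k(b, b)))), k(b, b))):
1. pair(b, pair(p(k(k(b, k(b, k(b, b))), p(k(b, b)))), k(b, b)))  →  pair(b, pair(p(k(k(b, k(b, b)), p(k(b, b)))), k(b, b)))   [R4 at 2.1.1.1]
2. pair(b, pair(p(k(k(b, k(b, b)), p(k(b, b)))), k(b, b)))  →  pair(b, pair(p(k(k(b, b), p(k(b, b)))), k(b, b)))   [R4 at 2.1.1.1]
3. pair(b, pair(p(k(k(b, b), p(k(b, b)))), k(b, b)))  →  pair(b, pair(p(k(b, p(k(b, b)))), k(b, b)))   [R4 at 2.1.1.1]
4. pair(b, pair(p(k(b, p(k(b, b)))), k(b, b)))  →  pair(b, pair(p(p(k(b, b))), k(b, b)))   [R4 at 2.1.1]
5. pair(b, pair(p(p(k(b, b))), k(b, b)))  →  pair(b, pair(p(p(b)), k(b, b)))   [R4 at 2.1.1.1]
6. pair(b, pair(p(p(b)), k(b, b)))  →  pair(b, pair(p(p(b)), b))   [R4 at 2.2]

no — NF(t₁) = p(pair(e, a)), NF(t₂) = pair(b, pair(p(p(b)), b))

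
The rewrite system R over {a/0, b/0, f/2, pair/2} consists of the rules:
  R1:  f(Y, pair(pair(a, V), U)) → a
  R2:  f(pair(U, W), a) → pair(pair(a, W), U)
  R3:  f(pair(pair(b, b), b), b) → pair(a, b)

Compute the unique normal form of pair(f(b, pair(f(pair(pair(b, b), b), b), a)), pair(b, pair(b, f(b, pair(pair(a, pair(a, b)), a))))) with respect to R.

pair(a, pair(b, pair(b, a)))

1. pair(f(b, pair(f(pair(pair(b, b), b), b), a)), pair(b, pair(b, f(b, pair(pair(a, pair(a, b)), a)))))  →  pair(f(b, pair(pair(a, b), a)), pair(b, pair(b, f(b, pair(pair(a, pair(a, b)), a)))))   [R3 at 1.2.1]
2. pair(f(b, pair(pair(a, b), a)), pair(b, pair(b, f(b, pair(pair(a, pair(a, b)), a)))))  →  pair(a, pair(b, pair(b, f(b, pair(pair(a, pair(a, b)), a)))))   [R1 at 1]
3. pair(a, pair(b, pair(b, f(b, pair(pair(a, pair(a, b)), a)))))  →  pair(a, pair(b, pair(b, a)))   [R1 at 2.2.2]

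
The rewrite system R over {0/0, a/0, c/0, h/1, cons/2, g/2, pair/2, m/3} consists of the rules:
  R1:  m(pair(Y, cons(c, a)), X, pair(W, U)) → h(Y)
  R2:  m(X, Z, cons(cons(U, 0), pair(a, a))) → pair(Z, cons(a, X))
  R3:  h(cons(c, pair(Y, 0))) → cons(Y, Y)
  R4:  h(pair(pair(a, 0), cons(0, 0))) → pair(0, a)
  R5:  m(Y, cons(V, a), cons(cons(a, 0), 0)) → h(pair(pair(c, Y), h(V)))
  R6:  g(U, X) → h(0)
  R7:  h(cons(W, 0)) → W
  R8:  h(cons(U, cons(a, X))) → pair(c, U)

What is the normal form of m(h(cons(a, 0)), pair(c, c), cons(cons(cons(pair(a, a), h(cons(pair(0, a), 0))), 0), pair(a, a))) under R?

1. m(h(cons(a, 0)), pair(c, c), cons(cons(cons(pair(a, a), h(cons(pair(0, a), 0))), 0), pair(a, a)))  →  pair(pair(c, c), cons(a, h(cons(a, 0))))   [R2 at ε]
2. pair(pair(c, c), cons(a, h(cons(a, 0))))  →  pair(pair(c, c), cons(a, a))   [R7 at 2.2]

pair(pair(c, c), cons(a, a))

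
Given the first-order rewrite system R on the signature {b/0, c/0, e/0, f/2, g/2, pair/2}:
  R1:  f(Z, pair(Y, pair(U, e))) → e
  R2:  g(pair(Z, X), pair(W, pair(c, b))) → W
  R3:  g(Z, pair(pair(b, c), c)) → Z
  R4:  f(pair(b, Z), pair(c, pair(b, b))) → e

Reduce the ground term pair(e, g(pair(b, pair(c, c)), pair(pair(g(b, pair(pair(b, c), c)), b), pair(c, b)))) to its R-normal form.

pair(e, pair(b, b))

1. pair(e, g(pair(b, pair(c, c)), pair(pair(g(b, pair(pair(b, c), c)), b), pair(c, b))))  →  pair(e, pair(g(b, pair(pair(b, c), c)), b))   [R2 at 2]
2. pair(e, pair(g(b, pair(pair(b, c), c)), b))  →  pair(e, pair(b, b))   [R3 at 2.1]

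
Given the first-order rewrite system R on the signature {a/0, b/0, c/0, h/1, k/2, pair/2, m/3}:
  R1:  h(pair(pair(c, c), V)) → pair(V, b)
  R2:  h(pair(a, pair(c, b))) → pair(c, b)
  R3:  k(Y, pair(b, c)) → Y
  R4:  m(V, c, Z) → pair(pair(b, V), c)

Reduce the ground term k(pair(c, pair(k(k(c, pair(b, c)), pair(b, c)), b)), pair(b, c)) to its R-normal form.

pair(c, pair(c, b))

1. k(pair(c, pair(k(k(c, pair(b, c)), pair(b, c)), b)), pair(b, c))  →  pair(c, pair(k(k(c, pair(b, c)), pair(b, c)), b))   [R3 at ε]
2. pair(c, pair(k(k(c, pair(b, c)), pair(b, c)), b))  →  pair(c, pair(k(c, pair(b, c)), b))   [R3 at 2.1]
3. pair(c, pair(k(c, pair(b, c)), b))  →  pair(c, pair(c, b))   [R3 at 2.1]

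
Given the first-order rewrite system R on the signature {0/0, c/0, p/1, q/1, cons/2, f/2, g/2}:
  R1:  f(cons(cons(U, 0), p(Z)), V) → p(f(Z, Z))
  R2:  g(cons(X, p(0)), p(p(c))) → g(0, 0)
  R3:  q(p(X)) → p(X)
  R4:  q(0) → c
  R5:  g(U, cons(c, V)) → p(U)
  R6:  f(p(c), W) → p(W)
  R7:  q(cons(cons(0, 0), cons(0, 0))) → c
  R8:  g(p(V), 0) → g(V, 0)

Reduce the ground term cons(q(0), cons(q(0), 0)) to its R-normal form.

1. cons(q(0), cons(q(0), 0))  →  cons(c, cons(q(0), 0))   [R4 at 1]
2. cons(c, cons(q(0), 0))  →  cons(c, cons(c, 0))   [R4 at 2.1]

cons(c, cons(c, 0))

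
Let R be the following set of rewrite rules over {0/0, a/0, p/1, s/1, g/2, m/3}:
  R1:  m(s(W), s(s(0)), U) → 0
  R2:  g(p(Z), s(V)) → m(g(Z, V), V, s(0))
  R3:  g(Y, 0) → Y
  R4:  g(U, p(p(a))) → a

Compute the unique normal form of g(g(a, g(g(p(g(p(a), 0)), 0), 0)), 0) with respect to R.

a

1. g(g(a, g(g(p(g(p(a), 0)), 0), 0)), 0)  →  g(a, g(g(p(g(p(a), 0)), 0), 0))   [R3 at ε]
2. g(a, g(g(p(g(p(a), 0)), 0), 0))  →  g(a, g(p(g(p(a), 0)), 0))   [R3 at 2]
3. g(a, g(p(g(p(a), 0)), 0))  →  g(a, p(g(p(a), 0)))   [R3 at 2]
4. g(a, p(g(p(a), 0)))  →  g(a, p(p(a)))   [R3 at 2.1]
5. g(a, p(p(a)))  →  a   [R4 at ε]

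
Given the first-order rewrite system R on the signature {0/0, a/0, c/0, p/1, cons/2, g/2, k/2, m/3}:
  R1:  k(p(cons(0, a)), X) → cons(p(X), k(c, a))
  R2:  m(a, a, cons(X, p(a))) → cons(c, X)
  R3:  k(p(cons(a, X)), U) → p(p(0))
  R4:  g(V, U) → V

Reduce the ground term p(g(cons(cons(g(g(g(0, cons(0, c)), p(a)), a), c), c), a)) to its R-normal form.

1. p(g(cons(cons(g(g(g(0, cons(0, c)), p(a)), a), c), c), a))  →  p(cons(cons(g(g(g(0, cons(0, c)), p(a)), a), c), c))   [R4 at 1]
2. p(cons(cons(g(g(g(0, cons(0, c)), p(a)), a), c), c))  →  p(cons(cons(g(g(0, cons(0, c)), p(a)), c), c))   [R4 at 1.1.1]
3. p(cons(cons(g(g(0, cons(0, c)), p(a)), c), c))  →  p(cons(cons(g(0, cons(0, c)), c), c))   [R4 at 1.1.1]
4. p(cons(cons(g(0, cons(0, c)), c), c))  →  p(cons(cons(0, c), c))   [R4 at 1.1.1]

p(cons(cons(0, c), c))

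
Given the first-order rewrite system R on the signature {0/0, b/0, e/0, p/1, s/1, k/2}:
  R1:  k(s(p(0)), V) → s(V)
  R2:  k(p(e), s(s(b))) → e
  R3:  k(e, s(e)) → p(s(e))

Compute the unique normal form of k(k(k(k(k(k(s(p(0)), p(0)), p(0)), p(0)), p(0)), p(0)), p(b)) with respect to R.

s(p(b))

1. k(k(k(k(k(k(s(p(0)), p(0)), p(0)), p(0)), p(0)), p(0)), p(b))  →  k(k(k(k(k(s(p(0)), p(0)), p(0)), p(0)), p(0)), p(b))   [R1 at 1.1.1.1.1]
2. k(k(k(k(k(s(p(0)), p(0)), p(0)), p(0)), p(0)), p(b))  →  k(k(k(k(s(p(0)), p(0)), p(0)), p(0)), p(b))   [R1 at 1.1.1.1]
3. k(k(k(k(s(p(0)), p(0)), p(0)), p(0)), p(b))  →  k(k(k(s(p(0)), p(0)), p(0)), p(b))   [R1 at 1.1.1]
4. k(k(k(s(p(0)), p(0)), p(0)), p(b))  →  k(k(s(p(0)), p(0)), p(b))   [R1 at 1.1]
5. k(k(s(p(0)), p(0)), p(b))  →  k(s(p(0)), p(b))   [R1 at 1]
6. k(s(p(0)), p(b))  →  s(p(b))   [R1 at ε]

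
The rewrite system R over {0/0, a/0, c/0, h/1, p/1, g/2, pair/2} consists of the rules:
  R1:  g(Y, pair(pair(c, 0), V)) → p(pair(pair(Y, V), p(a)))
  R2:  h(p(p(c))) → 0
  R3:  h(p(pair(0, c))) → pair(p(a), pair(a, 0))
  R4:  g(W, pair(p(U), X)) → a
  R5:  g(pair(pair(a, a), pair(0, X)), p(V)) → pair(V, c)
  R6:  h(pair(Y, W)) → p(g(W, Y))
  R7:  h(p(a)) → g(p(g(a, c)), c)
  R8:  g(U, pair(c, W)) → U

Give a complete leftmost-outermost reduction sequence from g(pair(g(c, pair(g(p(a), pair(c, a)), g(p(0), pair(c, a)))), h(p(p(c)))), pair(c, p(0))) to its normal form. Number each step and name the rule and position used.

1. g(pair(g(c, pair(g(p(a), pair(c, a)), g(p(0), pair(c, a)))), h(p(p(c)))), pair(c, p(0)))  →  pair(g(c, pair(g(p(a), pair(c, a)), g(p(0), pair(c, a)))), h(p(p(c))))   [R8 at ε]
2. pair(g(c, pair(g(p(a), pair(c, a)), g(p(0), pair(c, a)))), h(p(p(c))))  →  pair(g(c, pair(p(a), g(p(0), pair(c, a)))), h(p(p(c))))   [R8 at 1.2.1]
3. pair(g(c, pair(p(a), g(p(0), pair(c, a)))), h(p(p(c))))  →  pair(a, h(p(p(c))))   [R4 at 1]
4. pair(a, h(p(p(c))))  →  pair(a, 0)   [R2 at 2]

pair(a, 0)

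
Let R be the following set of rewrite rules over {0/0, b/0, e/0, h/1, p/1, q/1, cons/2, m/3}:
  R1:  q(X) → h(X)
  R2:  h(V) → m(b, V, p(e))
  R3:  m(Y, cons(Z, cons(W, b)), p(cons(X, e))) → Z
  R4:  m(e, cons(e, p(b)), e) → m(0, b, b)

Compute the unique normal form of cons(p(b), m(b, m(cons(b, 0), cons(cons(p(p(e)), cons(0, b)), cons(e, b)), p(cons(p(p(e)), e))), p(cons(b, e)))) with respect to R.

1. cons(p(b), m(b, m(cons(b, 0), cons(cons(p(p(e)), cons(0, b)), cons(e, b)), p(cons(p(p(e)), e))), p(cons(b, e))))  →  cons(p(b), m(b, cons(p(p(e)), cons(0, b)), p(cons(b, e))))   [R3 at 2.2]
2. cons(p(b), m(b, cons(p(p(e)), cons(0, b)), p(cons(b, e))))  →  cons(p(b), p(p(e)))   [R3 at 2]

cons(p(b), p(p(e)))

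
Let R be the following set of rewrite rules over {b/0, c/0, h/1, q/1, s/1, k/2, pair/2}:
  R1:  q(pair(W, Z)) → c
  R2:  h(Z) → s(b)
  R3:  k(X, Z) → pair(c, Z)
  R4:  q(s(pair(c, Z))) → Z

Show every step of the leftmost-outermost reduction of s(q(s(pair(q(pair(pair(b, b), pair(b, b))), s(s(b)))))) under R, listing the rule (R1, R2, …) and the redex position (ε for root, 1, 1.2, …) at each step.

1. s(q(s(pair(q(pair(pair(b, b), pair(b, b))), s(s(b))))))  →  s(q(s(pair(c, s(s(b))))))   [R1 at 1.1.1.1]
2. s(q(s(pair(c, s(s(b))))))  →  s(s(s(b)))   [R4 at 1]

s(s(s(b)))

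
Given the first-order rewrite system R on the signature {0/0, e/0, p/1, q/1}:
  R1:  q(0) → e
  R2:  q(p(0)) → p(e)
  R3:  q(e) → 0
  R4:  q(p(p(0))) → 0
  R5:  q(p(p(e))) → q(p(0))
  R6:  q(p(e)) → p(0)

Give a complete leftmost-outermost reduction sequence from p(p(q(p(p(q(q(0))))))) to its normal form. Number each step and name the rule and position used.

1. p(p(q(p(p(q(q(0)))))))  →  p(p(q(p(p(q(e))))))   [R1 at 1.1.1.1.1.1]
2. p(p(q(p(p(q(e))))))  →  p(p(q(p(p(0)))))   [R3 at 1.1.1.1.1]
3. p(p(q(p(p(0)))))  →  p(p(0))   [R4 at 1.1]

p(p(0))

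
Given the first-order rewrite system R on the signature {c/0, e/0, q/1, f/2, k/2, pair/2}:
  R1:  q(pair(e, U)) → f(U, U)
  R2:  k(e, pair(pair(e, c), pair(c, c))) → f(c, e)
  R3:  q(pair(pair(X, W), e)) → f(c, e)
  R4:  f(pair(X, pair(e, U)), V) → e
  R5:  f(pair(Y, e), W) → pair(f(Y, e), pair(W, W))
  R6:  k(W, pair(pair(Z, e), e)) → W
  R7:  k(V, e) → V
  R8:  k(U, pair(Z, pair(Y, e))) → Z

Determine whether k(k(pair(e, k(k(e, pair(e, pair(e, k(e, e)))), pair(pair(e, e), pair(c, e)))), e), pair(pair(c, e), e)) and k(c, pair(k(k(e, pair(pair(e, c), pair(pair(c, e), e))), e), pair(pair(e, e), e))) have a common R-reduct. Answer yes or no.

no — NF(t₁) = pair(e, pair(e, e)), NF(t₂) = pair(e, c)

Reduce t₁ = k(k(pair(e, k(k(e, pair(e, pair(e, k(e, e)))), pair(pair(e, e), pair(c, e)))), e), pair(pair(c, e), e)):
1. k(k(pair(e, k(k(e, pair(e, pair(e, k(e, e)))), pair(pair(e, e), pair(c, e)))), e), pair(pair(c, e), e))  →  k(pair(e, k(k(e, pair(e, pair(e, k(e, e)))), pair(pair(e, e), pair(c, e)))), e)   [R6 at ε]
2. k(pair(e, k(k(e, pair(e, pair(e, k(e, e)))), pair(pair(e, e), pair(c, e)))), e)  →  pair(e, k(k(e, pair(e, pair(e, k(e, e)))), pair(pair(e, e), pair(c, e))))   [R7 at ε]
3. pair(e, k(k(e, pair(e, pair(e, k(e, e)))), pair(pair(e, e), pair(c, e))))  →  pair(e, pair(e, e))   [R8 at 2]

Reduce t₂ = k(c, pair(k(k(e, pair(pair(e, c), pair(pair(c, e), e))), e), pair(pair(e, e), e))):
1. k(c, pair(k(k(e, pair(pair(e, c), pair(pair(c, e), e))), e), pair(pair(e, e), e)))  →  k(k(e, pair(pair(e, c), pair(pair(c, e), e))), e)   [R8 at ε]
2. k(k(e, pair(pair(e, c), pair(pair(c, e), e))), e)  →  k(e, pair(pair(e, c), pair(pair(c, e), e)))   [R7 at ε]
3. k(e, pair(pair(e, c), pair(pair(c, e), e)))  →  pair(e, c)   [R8 at ε]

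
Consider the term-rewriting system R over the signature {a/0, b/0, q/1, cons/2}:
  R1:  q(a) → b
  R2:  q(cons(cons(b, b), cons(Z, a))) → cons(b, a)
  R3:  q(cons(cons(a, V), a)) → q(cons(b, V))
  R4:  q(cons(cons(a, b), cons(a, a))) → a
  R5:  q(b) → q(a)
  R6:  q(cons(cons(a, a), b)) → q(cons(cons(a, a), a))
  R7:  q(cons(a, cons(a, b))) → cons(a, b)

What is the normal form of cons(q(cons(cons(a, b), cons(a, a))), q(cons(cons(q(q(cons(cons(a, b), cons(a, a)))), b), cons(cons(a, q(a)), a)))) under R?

cons(a, cons(b, a))

1. cons(q(cons(cons(a, b), cons(a, a))), q(cons(cons(q(q(cons(cons(a, b), cons(a, a)))), b), cons(cons(a, q(a)), a))))  →  cons(a, q(cons(cons(q(q(cons(cons(a, b), cons(a, a)))), b), cons(cons(a, q(a)), a))))   [R4 at 1]
2. cons(a, q(cons(cons(q(q(cons(cons(a, b), cons(a, a)))), b), cons(cons(a, q(a)), a))))  →  cons(a, q(cons(cons(q(a), b), cons(cons(a, q(a)), a))))   [R4 at 2.1.1.1.1]
3. cons(a, q(cons(cons(q(a), b), cons(cons(a, q(a)), a))))  →  cons(a, q(cons(cons(b, b), cons(cons(a, q(a)), a))))   [R1 at 2.1.1.1]
4. cons(a, q(cons(cons(b, b), cons(cons(a, q(a)), a))))  →  cons(a, cons(b, a))   [R2 at 2]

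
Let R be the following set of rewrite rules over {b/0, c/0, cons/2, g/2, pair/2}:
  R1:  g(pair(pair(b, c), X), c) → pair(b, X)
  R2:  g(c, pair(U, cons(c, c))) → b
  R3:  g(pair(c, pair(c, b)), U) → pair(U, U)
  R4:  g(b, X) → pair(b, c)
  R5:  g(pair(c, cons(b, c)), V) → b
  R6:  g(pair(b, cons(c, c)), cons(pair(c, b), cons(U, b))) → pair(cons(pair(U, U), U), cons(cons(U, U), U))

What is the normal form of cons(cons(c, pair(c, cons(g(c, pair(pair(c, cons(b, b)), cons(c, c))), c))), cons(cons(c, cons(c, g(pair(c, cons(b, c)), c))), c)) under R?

1. cons(cons(c, pair(c, cons(g(c, pair(pair(c, cons(b, b)), cons(c, c))), c))), cons(cons(c, cons(c, g(pair(c, cons(b, c)), c))), c))  →  cons(cons(c, pair(c, cons(b, c))), cons(cons(c, cons(c, g(pair(c, cons(b, c)), c))), c))   [R2 at 1.2.2.1]
2. cons(cons(c, pair(c, cons(b, c))), cons(cons(c, cons(c, g(pair(c, cons(b, c)), c))), c))  →  cons(cons(c, pair(c, cons(b, c))), cons(cons(c, cons(c, b)), c))   [R5 at 2.1.2.2]

cons(cons(c, pair(c, cons(b, c))), cons(cons(c, cons(c, b)), c))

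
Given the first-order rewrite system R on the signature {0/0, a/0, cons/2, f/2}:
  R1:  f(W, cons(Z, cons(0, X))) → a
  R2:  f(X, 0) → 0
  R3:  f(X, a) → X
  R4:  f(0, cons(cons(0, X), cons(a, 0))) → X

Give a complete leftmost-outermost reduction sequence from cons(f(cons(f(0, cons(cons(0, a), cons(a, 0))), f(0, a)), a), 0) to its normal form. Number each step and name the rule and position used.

1. cons(f(cons(f(0, cons(cons(0, a), cons(a, 0))), f(0, a)), a), 0)  →  cons(cons(f(0, cons(cons(0, a), cons(a, 0))), f(0, a)), 0)   [R3 at 1]
2. cons(cons(f(0, cons(cons(0, a), cons(a, 0))), f(0, a)), 0)  →  cons(cons(a, f(0, a)), 0)   [R4 at 1.1]
3. cons(cons(a, f(0, a)), 0)  →  cons(cons(a, 0), 0)   [R3 at 1.2]

cons(cons(a, 0), 0)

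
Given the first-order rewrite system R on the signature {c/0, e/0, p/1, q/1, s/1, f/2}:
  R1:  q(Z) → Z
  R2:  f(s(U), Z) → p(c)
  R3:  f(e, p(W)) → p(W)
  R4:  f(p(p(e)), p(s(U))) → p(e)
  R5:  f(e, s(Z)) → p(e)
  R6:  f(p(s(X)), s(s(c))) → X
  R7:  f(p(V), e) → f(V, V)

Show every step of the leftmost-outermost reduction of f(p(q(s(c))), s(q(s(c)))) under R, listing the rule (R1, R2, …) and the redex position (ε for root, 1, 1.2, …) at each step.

c

1. f(p(q(s(c))), s(q(s(c))))  →  f(p(s(c)), s(q(s(c))))   [R1 at 1.1]
2. f(p(s(c)), s(q(s(c))))  →  f(p(s(c)), s(s(c)))   [R1 at 2.1]
3. f(p(s(c)), s(s(c)))  →  c   [R6 at ε]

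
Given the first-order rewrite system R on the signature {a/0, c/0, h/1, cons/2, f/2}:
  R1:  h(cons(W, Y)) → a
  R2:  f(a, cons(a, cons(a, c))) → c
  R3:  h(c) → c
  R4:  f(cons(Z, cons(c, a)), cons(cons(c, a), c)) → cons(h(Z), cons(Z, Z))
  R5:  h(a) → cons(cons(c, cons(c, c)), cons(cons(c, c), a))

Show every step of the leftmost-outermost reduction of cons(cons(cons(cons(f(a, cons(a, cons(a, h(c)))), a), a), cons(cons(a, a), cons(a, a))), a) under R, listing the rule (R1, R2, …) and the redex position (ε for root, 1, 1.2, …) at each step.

1. cons(cons(cons(cons(f(a, cons(a, cons(a, h(c)))), a), a), cons(cons(a, a), cons(a, a))), a)  →  cons(cons(cons(cons(f(a, cons(a, cons(a, c))), a), a), cons(cons(a, a), cons(a, a))), a)   [R3 at 1.1.1.1.2.2.2]
2. cons(cons(cons(cons(f(a, cons(a, cons(a, c))), a), a), cons(cons(a, a), cons(a, a))), a)  →  cons(cons(cons(cons(c, a), a), cons(cons(a, a), cons(a, a))), a)   [R2 at 1.1.1.1]

cons(cons(cons(cons(c, a), a), cons(cons(a, a), cons(a, a))), a)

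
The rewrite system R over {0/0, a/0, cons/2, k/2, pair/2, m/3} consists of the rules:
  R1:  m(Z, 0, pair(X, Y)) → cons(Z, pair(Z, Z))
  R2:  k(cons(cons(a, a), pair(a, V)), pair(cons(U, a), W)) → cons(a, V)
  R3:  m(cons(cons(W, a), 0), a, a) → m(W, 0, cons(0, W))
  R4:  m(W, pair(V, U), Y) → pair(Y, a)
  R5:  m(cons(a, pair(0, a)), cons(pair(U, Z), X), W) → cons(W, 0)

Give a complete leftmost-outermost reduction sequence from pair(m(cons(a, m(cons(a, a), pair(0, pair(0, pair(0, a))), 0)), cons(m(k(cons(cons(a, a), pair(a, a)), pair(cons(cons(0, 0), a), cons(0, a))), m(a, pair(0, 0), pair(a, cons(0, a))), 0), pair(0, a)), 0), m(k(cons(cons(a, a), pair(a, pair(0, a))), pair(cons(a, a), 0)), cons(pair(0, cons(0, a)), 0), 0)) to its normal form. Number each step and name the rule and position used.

1. pair(m(cons(a, m(cons(a, a), pair(0, pair(0, pair(0, a))), 0)), cons(m(k(cons(cons(a, a), pair(a, a)), pair(cons(cons(0, 0), a), cons(0, a))), m(a, pair(0, 0), pair(a, cons(0, a))), 0), pair(0, a)), 0), m(k(cons(cons(a, a), pair(a, pair(0, a))), pair(cons(a, a), 0)), cons(pair(0, cons(0, a)), 0), 0))  →  pair(m(cons(a, pair(0, a)), cons(m(k(cons(cons(a, a), pair(a, a)), pair(cons(cons(0, 0), a), cons(0, a))), m(a, pair(0, 0), pair(a, cons(0, a))), 0), pair(0, a)), 0), m(k(cons(cons(a, a), pair(a, pair(0, a))), pair(cons(a, a), 0)), cons(pair(0, cons(0, a)), 0), 0))   [R4 at 1.1.2]
2. pair(m(cons(a, pair(0, a)), cons(m(k(cons(cons(a, a), pair(a, a)), pair(cons(cons(0, 0), a), cons(0, a))), m(a, pair(0, 0), pair(a, cons(0, a))), 0), pair(0, a)), 0), m(k(cons(cons(a, a), pair(a, pair(0, a))), pair(cons(a, a), 0)), cons(pair(0, cons(0, a)), 0), 0))  →  pair(m(cons(a, pair(0, a)), cons(m(cons(a, a), m(a, pair(0, 0), pair(a, cons(0, a))), 0), pair(0, a)), 0), m(k(cons(cons(a, a), pair(a, pair(0, a))), pair(cons(a, a), 0)), cons(pair(0, cons(0, a)), 0), 0))   [R2 at 1.2.1.1]
3. pair(m(cons(a, pair(0, a)), cons(m(cons(a, a), m(a, pair(0, 0), pair(a, cons(0, a))), 0), pair(0, a)), 0), m(k(cons(cons(a, a), pair(a, pair(0, a))), pair(cons(a, a), 0)), cons(pair(0, cons(0, a)), 0), 0))  →  pair(m(cons(a, pair(0, a)), cons(m(cons(a, a), pair(pair(a, cons(0, a)), a), 0), pair(0, a)), 0), m(k(cons(cons(a, a), pair(a, pair(0, a))), pair(cons(a, a), 0)), cons(pair(0, cons(0, a)), 0), 0))   [R4 at 1.2.1.2]
4. pair(m(cons(a, pair(0, a)), cons(m(cons(a, a), pair(pair(a, cons(0, a)), a), 0), pair(0, a)), 0), m(k(cons(cons(a, a), pair(a, pair(0, a))), pair(cons(a, a), 0)), cons(pair(0, cons(0, a)), 0), 0))  →  pair(m(cons(a, pair(0, a)), cons(pair(0, a), pair(0, a)), 0), m(k(cons(cons(a, a), pair(a, pair(0, a))), pair(cons(a, a), 0)), cons(pair(0, cons(0, a)), 0), 0))   [R4 at 1.2.1]
5. pair(m(cons(a, pair(0, a)), cons(pair(0, a), pair(0, a)), 0), m(k(cons(cons(a, a), pair(a, pair(0, a))), pair(cons(a, a), 0)), cons(pair(0, cons(0, a)), 0), 0))  →  pair(cons(0, 0), m(k(cons(cons(a, a), pair(a, pair(0, a))), pair(cons(a, a), 0)), cons(pair(0, cons(0, a)), 0), 0))   [R5 at 1]
6. pair(cons(0, 0), m(k(cons(cons(a, a), pair(a, pair(0, a))), pair(cons(a, a), 0)), cons(pair(0, cons(0, a)), 0), 0))  →  pair(cons(0, 0), m(cons(a, pair(0, a)), cons(pair(0, cons(0, a)), 0), 0))   [R2 at 2.1]
7. pair(cons(0, 0), m(cons(a, pair(0, a)), cons(pair(0, cons(0, a)), 0), 0))  →  pair(cons(0, 0), cons(0, 0))   [R5 at 2]

pair(cons(0, 0), cons(0, 0))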